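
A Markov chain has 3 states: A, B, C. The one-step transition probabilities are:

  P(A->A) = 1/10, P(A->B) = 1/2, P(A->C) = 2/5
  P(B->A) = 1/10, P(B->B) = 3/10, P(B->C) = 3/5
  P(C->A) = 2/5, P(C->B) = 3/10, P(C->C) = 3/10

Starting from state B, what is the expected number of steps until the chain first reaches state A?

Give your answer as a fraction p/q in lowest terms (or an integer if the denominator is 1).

Let h_i = expected steps to first reach A from state i.
Boundary: h_A = 0.
First-step equations for the other states:
  h_B = 1 + 1/10*h_A + 3/10*h_B + 3/5*h_C
  h_C = 1 + 2/5*h_A + 3/10*h_B + 3/10*h_C

Substituting h_A = 0 and rearranging gives the linear system (I - Q) h = 1:
  [7/10, -3/5] . (h_B, h_C) = 1
  [-3/10, 7/10] . (h_B, h_C) = 1

Solving yields:
  h_B = 130/31
  h_C = 100/31

Starting state is B, so the expected hitting time is h_B = 130/31.

Answer: 130/31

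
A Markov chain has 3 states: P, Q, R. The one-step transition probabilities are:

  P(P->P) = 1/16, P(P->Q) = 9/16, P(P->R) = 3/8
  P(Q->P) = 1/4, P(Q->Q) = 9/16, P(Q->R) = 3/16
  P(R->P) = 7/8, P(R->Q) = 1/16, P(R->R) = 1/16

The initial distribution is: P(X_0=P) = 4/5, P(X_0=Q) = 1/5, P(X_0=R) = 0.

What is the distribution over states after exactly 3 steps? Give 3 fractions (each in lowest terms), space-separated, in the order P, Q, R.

Propagating the distribution step by step (d_{t+1} = d_t * P):
d_0 = (P=4/5, Q=1/5, R=0)
  d_1[P] = 4/5*1/16 + 1/5*1/4 + 0*7/8 = 1/10
  d_1[Q] = 4/5*9/16 + 1/5*9/16 + 0*1/16 = 9/16
  d_1[R] = 4/5*3/8 + 1/5*3/16 + 0*1/16 = 27/80
d_1 = (P=1/10, Q=9/16, R=27/80)
  d_2[P] = 1/10*1/16 + 9/16*1/4 + 27/80*7/8 = 283/640
  d_2[Q] = 1/10*9/16 + 9/16*9/16 + 27/80*1/16 = 63/160
  d_2[R] = 1/10*3/8 + 9/16*3/16 + 27/80*1/16 = 21/128
d_2 = (P=283/640, Q=63/160, R=21/128)
  d_3[P] = 283/640*1/16 + 63/160*1/4 + 21/128*7/8 = 2761/10240
  d_3[Q] = 283/640*9/16 + 63/160*9/16 + 21/128*1/16 = 123/256
  d_3[R] = 283/640*3/8 + 63/160*3/16 + 21/128*1/16 = 2559/10240
d_3 = (P=2761/10240, Q=123/256, R=2559/10240)

Answer: 2761/10240 123/256 2559/10240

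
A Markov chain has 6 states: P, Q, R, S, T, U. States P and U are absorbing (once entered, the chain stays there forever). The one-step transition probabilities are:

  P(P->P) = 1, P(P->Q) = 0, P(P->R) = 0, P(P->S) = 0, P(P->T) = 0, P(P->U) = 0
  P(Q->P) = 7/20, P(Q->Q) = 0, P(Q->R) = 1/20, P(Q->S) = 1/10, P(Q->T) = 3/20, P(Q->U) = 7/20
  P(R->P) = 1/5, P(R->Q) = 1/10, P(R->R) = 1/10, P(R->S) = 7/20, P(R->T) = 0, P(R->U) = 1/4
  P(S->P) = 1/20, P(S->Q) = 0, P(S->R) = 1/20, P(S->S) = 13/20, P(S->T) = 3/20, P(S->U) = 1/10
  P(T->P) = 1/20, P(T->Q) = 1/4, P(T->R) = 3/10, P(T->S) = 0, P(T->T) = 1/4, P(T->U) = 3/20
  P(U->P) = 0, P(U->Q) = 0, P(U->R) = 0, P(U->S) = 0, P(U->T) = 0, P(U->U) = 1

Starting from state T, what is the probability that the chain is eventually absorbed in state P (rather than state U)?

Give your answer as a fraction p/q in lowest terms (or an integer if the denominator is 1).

Let a_i = P(absorbed in P | start in state i).
Boundary conditions: a_P = 1, a_U = 0.
For each transient state i, a_i = sum_j P(i->j) * a_j:
  a_Q = 7/20*a_P + 0*a_Q + 1/20*a_R + 1/10*a_S + 3/20*a_T + 7/20*a_U
  a_R = 1/5*a_P + 1/10*a_Q + 1/10*a_R + 7/20*a_S + 0*a_T + 1/4*a_U
  a_S = 1/20*a_P + 0*a_Q + 1/20*a_R + 13/20*a_S + 3/20*a_T + 1/10*a_U
  a_T = 1/20*a_P + 1/4*a_Q + 3/10*a_R + 0*a_S + 1/4*a_T + 3/20*a_U

Substituting a_P = 1 and a_U = 0, rearrange to (I - Q) a = r where r[i] = P(i -> P):
  [1, -1/20, -1/10, -3/20] . (a_Q, a_R, a_S, a_T) = 7/20
  [-1/10, 9/10, -7/20, 0] . (a_Q, a_R, a_S, a_T) = 1/5
  [0, -1/20, 7/20, -3/20] . (a_Q, a_R, a_S, a_T) = 1/20
  [-1/4, -3/10, 0, 3/4] . (a_Q, a_R, a_S, a_T) = 1/20

Solving yields:
  a_Q = 2343/5026
  a_R = 2099/5026
  a_S = 928/2513
  a_T = 5867/15078

Starting state is T, so the absorption probability is a_T = 5867/15078.

Answer: 5867/15078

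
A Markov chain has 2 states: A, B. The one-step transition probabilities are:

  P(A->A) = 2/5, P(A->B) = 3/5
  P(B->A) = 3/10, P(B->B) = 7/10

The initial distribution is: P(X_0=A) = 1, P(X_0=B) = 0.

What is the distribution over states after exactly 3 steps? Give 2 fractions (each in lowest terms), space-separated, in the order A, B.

Propagating the distribution step by step (d_{t+1} = d_t * P):
d_0 = (A=1, B=0)
  d_1[A] = 1*2/5 + 0*3/10 = 2/5
  d_1[B] = 1*3/5 + 0*7/10 = 3/5
d_1 = (A=2/5, B=3/5)
  d_2[A] = 2/5*2/5 + 3/5*3/10 = 17/50
  d_2[B] = 2/5*3/5 + 3/5*7/10 = 33/50
d_2 = (A=17/50, B=33/50)
  d_3[A] = 17/50*2/5 + 33/50*3/10 = 167/500
  d_3[B] = 17/50*3/5 + 33/50*7/10 = 333/500
d_3 = (A=167/500, B=333/500)

Answer: 167/500 333/500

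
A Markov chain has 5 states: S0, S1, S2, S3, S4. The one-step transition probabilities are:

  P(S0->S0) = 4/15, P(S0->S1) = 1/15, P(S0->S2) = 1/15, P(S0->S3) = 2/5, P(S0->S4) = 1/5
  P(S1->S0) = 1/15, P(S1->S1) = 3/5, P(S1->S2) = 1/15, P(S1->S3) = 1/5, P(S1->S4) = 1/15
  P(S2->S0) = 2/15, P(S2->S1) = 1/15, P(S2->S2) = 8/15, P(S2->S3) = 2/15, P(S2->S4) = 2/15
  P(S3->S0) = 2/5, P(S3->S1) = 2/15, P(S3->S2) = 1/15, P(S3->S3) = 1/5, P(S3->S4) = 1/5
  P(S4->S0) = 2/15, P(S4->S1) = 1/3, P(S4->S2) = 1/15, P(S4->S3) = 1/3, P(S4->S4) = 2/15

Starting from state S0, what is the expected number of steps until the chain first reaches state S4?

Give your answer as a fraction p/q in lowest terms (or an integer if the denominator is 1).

Let h_i = expected steps to first reach S4 from state i.
Boundary: h_S4 = 0.
First-step equations for the other states:
  h_S0 = 1 + 4/15*h_S0 + 1/15*h_S1 + 1/15*h_S2 + 2/5*h_S3 + 1/5*h_S4
  h_S1 = 1 + 1/15*h_S0 + 3/5*h_S1 + 1/15*h_S2 + 1/5*h_S3 + 1/15*h_S4
  h_S2 = 1 + 2/15*h_S0 + 1/15*h_S1 + 8/15*h_S2 + 2/15*h_S3 + 2/15*h_S4
  h_S3 = 1 + 2/5*h_S0 + 2/15*h_S1 + 1/15*h_S2 + 1/5*h_S3 + 1/5*h_S4

Substituting h_S4 = 0 and rearranging gives the linear system (I - Q) h = 1:
  [11/15, -1/15, -1/15, -2/5] . (h_S0, h_S1, h_S2, h_S3) = 1
  [-1/15, 2/5, -1/15, -1/5] . (h_S0, h_S1, h_S2, h_S3) = 1
  [-2/15, -1/15, 7/15, -2/15] . (h_S0, h_S1, h_S2, h_S3) = 1
  [-2/5, -2/15, -1/15, 4/5] . (h_S0, h_S1, h_S2, h_S3) = 1

Solving yields:
  h_S0 = 15480/2591
  h_S1 = 19800/2591
  h_S2 = 17295/2591
  h_S3 = 15720/2591

Starting state is S0, so the expected hitting time is h_S0 = 15480/2591.

Answer: 15480/2591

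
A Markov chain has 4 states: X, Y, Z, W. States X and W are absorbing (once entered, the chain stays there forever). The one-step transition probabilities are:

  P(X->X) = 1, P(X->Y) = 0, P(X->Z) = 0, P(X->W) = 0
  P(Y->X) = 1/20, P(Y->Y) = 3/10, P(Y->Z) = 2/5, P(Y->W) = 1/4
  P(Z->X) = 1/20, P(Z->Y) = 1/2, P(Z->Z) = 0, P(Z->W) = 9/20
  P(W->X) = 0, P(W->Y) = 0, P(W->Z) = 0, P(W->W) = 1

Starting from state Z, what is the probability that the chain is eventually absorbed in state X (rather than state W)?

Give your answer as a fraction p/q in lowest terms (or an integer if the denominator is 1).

Answer: 3/25

Derivation:
Let a_i = P(absorbed in X | start in state i).
Boundary conditions: a_X = 1, a_W = 0.
For each transient state i, a_i = sum_j P(i->j) * a_j:
  a_Y = 1/20*a_X + 3/10*a_Y + 2/5*a_Z + 1/4*a_W
  a_Z = 1/20*a_X + 1/2*a_Y + 0*a_Z + 9/20*a_W

Substituting a_X = 1 and a_W = 0, rearrange to (I - Q) a = r where r[i] = P(i -> X):
  [7/10, -2/5] . (a_Y, a_Z) = 1/20
  [-1/2, 1] . (a_Y, a_Z) = 1/20

Solving yields:
  a_Y = 7/50
  a_Z = 3/25

Starting state is Z, so the absorption probability is a_Z = 3/25.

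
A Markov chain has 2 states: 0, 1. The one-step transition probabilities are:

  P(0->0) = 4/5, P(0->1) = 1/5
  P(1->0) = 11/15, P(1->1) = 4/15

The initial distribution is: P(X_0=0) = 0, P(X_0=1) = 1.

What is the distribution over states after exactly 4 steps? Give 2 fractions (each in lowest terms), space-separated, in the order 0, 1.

Propagating the distribution step by step (d_{t+1} = d_t * P):
d_0 = (0=0, 1=1)
  d_1[0] = 0*4/5 + 1*11/15 = 11/15
  d_1[1] = 0*1/5 + 1*4/15 = 4/15
d_1 = (0=11/15, 1=4/15)
  d_2[0] = 11/15*4/5 + 4/15*11/15 = 176/225
  d_2[1] = 11/15*1/5 + 4/15*4/15 = 49/225
d_2 = (0=176/225, 1=49/225)
  d_3[0] = 176/225*4/5 + 49/225*11/15 = 2651/3375
  d_3[1] = 176/225*1/5 + 49/225*4/15 = 724/3375
d_3 = (0=2651/3375, 1=724/3375)
  d_4[0] = 2651/3375*4/5 + 724/3375*11/15 = 39776/50625
  d_4[1] = 2651/3375*1/5 + 724/3375*4/15 = 10849/50625
d_4 = (0=39776/50625, 1=10849/50625)

Answer: 39776/50625 10849/50625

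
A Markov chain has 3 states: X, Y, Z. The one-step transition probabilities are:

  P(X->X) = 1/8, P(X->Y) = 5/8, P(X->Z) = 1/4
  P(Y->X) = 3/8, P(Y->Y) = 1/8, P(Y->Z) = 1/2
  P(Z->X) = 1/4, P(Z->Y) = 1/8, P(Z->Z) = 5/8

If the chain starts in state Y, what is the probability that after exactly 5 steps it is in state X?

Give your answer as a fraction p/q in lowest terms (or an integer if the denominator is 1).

Answer: 4115/16384

Derivation:
Computing P^5 by repeated multiplication:
P^1 =
  X: [1/8, 5/8, 1/4]
  Y: [3/8, 1/8, 1/2]
  Z: [1/4, 1/8, 5/8]
P^2 =
  X: [5/16, 3/16, 1/2]
  Y: [7/32, 5/16, 15/32]
  Z: [15/64, 1/4, 33/64]
P^3 =
  X: [15/64, 9/32, 31/64]
  Y: [67/256, 15/64, 129/256]
  Z: [129/512, 31/128, 259/512]
P^4 =
  X: [131/512, 31/128, 257/512]
  Y: [505/2048, 131/512, 1019/2048]
  Z: [1019/4096, 257/1024, 2049/4096]
P^5 =
  X: [1017/4096, 259/1024, 2043/4096]
  Y: [4115/16384, 1017/4096, 8201/16384]
  Z: [8201/32768, 2043/8192, 16395/32768]

(P^5)[Y -> X] = 4115/16384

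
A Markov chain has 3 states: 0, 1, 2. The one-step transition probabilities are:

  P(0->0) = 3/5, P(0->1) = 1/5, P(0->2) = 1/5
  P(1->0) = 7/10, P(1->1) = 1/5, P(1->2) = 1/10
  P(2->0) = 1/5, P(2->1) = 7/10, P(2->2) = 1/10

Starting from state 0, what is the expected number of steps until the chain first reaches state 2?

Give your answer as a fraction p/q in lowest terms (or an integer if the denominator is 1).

Let h_i = expected steps to first reach 2 from state i.
Boundary: h_2 = 0.
First-step equations for the other states:
  h_0 = 1 + 3/5*h_0 + 1/5*h_1 + 1/5*h_2
  h_1 = 1 + 7/10*h_0 + 1/5*h_1 + 1/10*h_2

Substituting h_2 = 0 and rearranging gives the linear system (I - Q) h = 1:
  [2/5, -1/5] . (h_0, h_1) = 1
  [-7/10, 4/5] . (h_0, h_1) = 1

Solving yields:
  h_0 = 50/9
  h_1 = 55/9

Starting state is 0, so the expected hitting time is h_0 = 50/9.

Answer: 50/9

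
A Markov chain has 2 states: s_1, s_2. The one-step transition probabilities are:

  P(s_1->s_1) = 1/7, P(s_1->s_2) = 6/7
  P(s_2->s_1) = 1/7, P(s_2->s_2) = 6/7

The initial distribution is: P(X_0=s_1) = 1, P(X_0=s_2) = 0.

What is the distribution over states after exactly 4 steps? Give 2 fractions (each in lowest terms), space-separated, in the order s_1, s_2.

Answer: 1/7 6/7

Derivation:
Propagating the distribution step by step (d_{t+1} = d_t * P):
d_0 = (s_1=1, s_2=0)
  d_1[s_1] = 1*1/7 + 0*1/7 = 1/7
  d_1[s_2] = 1*6/7 + 0*6/7 = 6/7
d_1 = (s_1=1/7, s_2=6/7)
  d_2[s_1] = 1/7*1/7 + 6/7*1/7 = 1/7
  d_2[s_2] = 1/7*6/7 + 6/7*6/7 = 6/7
d_2 = (s_1=1/7, s_2=6/7)
  d_3[s_1] = 1/7*1/7 + 6/7*1/7 = 1/7
  d_3[s_2] = 1/7*6/7 + 6/7*6/7 = 6/7
d_3 = (s_1=1/7, s_2=6/7)
  d_4[s_1] = 1/7*1/7 + 6/7*1/7 = 1/7
  d_4[s_2] = 1/7*6/7 + 6/7*6/7 = 6/7
d_4 = (s_1=1/7, s_2=6/7)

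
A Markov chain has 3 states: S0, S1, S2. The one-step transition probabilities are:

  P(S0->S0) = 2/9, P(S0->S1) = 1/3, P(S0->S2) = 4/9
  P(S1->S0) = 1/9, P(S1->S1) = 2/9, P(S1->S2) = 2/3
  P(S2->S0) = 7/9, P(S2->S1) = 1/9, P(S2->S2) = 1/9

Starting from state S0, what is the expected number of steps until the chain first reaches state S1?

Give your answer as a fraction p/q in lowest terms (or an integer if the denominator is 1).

Let h_i = expected steps to first reach S1 from state i.
Boundary: h_S1 = 0.
First-step equations for the other states:
  h_S0 = 1 + 2/9*h_S0 + 1/3*h_S1 + 4/9*h_S2
  h_S2 = 1 + 7/9*h_S0 + 1/9*h_S1 + 1/9*h_S2

Substituting h_S1 = 0 and rearranging gives the linear system (I - Q) h = 1:
  [7/9, -4/9] . (h_S0, h_S2) = 1
  [-7/9, 8/9] . (h_S0, h_S2) = 1

Solving yields:
  h_S0 = 27/7
  h_S2 = 9/2

Starting state is S0, so the expected hitting time is h_S0 = 27/7.

Answer: 27/7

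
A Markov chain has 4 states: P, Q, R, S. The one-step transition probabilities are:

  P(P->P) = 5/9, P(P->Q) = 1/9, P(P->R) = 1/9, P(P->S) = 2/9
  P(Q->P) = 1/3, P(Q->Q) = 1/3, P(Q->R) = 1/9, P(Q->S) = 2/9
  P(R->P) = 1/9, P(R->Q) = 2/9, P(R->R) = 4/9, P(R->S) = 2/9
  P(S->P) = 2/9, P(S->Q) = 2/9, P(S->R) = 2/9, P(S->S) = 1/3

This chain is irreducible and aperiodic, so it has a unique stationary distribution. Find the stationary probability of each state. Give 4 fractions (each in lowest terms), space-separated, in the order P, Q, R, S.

Answer: 1/3 5/24 5/24 1/4

Derivation:
The stationary distribution satisfies pi = pi * P, i.e.:
  pi_P = 5/9*pi_P + 1/3*pi_Q + 1/9*pi_R + 2/9*pi_S
  pi_Q = 1/9*pi_P + 1/3*pi_Q + 2/9*pi_R + 2/9*pi_S
  pi_R = 1/9*pi_P + 1/9*pi_Q + 4/9*pi_R + 2/9*pi_S
  pi_S = 2/9*pi_P + 2/9*pi_Q + 2/9*pi_R + 1/3*pi_S
with normalization: pi_P + pi_Q + pi_R + pi_S = 1.

Using the first 3 balance equations plus normalization, the linear system A*pi = b is:
  [-4/9, 1/3, 1/9, 2/9] . pi = 0
  [1/9, -2/3, 2/9, 2/9] . pi = 0
  [1/9, 1/9, -5/9, 2/9] . pi = 0
  [1, 1, 1, 1] . pi = 1

Solving yields:
  pi_P = 1/3
  pi_Q = 5/24
  pi_R = 5/24
  pi_S = 1/4

Verification (pi * P):
  1/3*5/9 + 5/24*1/3 + 5/24*1/9 + 1/4*2/9 = 1/3 = pi_P  (ok)
  1/3*1/9 + 5/24*1/3 + 5/24*2/9 + 1/4*2/9 = 5/24 = pi_Q  (ok)
  1/3*1/9 + 5/24*1/9 + 5/24*4/9 + 1/4*2/9 = 5/24 = pi_R  (ok)
  1/3*2/9 + 5/24*2/9 + 5/24*2/9 + 1/4*1/3 = 1/4 = pi_S  (ok)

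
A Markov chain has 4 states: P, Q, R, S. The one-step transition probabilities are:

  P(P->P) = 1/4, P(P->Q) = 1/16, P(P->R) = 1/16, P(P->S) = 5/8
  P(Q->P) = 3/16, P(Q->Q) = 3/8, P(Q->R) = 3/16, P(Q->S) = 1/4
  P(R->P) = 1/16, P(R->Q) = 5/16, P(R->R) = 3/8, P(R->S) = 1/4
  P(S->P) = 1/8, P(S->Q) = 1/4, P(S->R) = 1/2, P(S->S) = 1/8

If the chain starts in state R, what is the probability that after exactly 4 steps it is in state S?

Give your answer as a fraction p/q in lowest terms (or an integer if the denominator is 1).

Answer: 8807/32768

Derivation:
Computing P^4 by repeated multiplication:
P^1 =
  P: [1/4, 1/16, 1/16, 5/8]
  Q: [3/16, 3/8, 3/16, 1/4]
  R: [1/16, 5/16, 3/8, 1/4]
  S: [1/8, 1/4, 1/2, 1/8]
P^2 =
  P: [5/32, 55/256, 93/256, 17/64]
  Q: [41/256, 35/128, 71/256, 37/128]
  R: [33/256, 77/256, 21/64, 31/128]
  S: [1/8, 37/128, 39/128, 9/32]
P^3 =
  P: [277/2048, 1107/4096, 1307/4096, 141/512]
  Q: [593/4096, 139/512, 1269/4096, 561/2048]
  R: [571/4096, 1163/4096, 79/256, 549/2048]
  S: [143/1024, 577/2048, 649/2048, 67/256]
P^4 =
  P: [2275/16384, 18243/65536, 20741/65536, 4363/16384]
  Q: [9221/65536, 9049/32768, 20519/65536, 8849/32768]
  R: [9233/65536, 18261/65536, 5107/16384, 8807/32768]
  S: [1149/8192, 9137/32768, 10199/32768, 2209/8192]

(P^4)[R -> S] = 8807/32768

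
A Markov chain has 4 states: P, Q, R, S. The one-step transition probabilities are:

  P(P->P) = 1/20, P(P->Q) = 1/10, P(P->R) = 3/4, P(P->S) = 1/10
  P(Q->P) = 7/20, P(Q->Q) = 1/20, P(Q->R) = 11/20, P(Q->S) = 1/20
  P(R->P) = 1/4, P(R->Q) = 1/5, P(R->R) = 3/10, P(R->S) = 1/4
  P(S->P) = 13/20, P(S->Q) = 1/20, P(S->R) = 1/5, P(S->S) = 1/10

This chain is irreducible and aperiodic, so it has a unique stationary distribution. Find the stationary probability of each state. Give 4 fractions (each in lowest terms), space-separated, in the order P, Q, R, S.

The stationary distribution satisfies pi = pi * P, i.e.:
  pi_P = 1/20*pi_P + 7/20*pi_Q + 1/4*pi_R + 13/20*pi_S
  pi_Q = 1/10*pi_P + 1/20*pi_Q + 1/5*pi_R + 1/20*pi_S
  pi_R = 3/4*pi_P + 11/20*pi_Q + 3/10*pi_R + 1/5*pi_S
  pi_S = 1/10*pi_P + 1/20*pi_Q + 1/4*pi_R + 1/10*pi_S
with normalization: pi_P + pi_Q + pi_R + pi_S = 1.

Using the first 3 balance equations plus normalization, the linear system A*pi = b is:
  [-19/20, 7/20, 1/4, 13/20] . pi = 0
  [1/10, -19/20, 1/5, 1/20] . pi = 0
  [3/4, 11/20, -7/10, 1/5] . pi = 0
  [1, 1, 1, 1] . pi = 1

Solving yields:
  pi_P = 3531/12970
  pi_Q = 1679/12970
  pi_R = 5693/12970
  pi_S = 2067/12970

Verification (pi * P):
  3531/12970*1/20 + 1679/12970*7/20 + 5693/12970*1/4 + 2067/12970*13/20 = 3531/12970 = pi_P  (ok)
  3531/12970*1/10 + 1679/12970*1/20 + 5693/12970*1/5 + 2067/12970*1/20 = 1679/12970 = pi_Q  (ok)
  3531/12970*3/4 + 1679/12970*11/20 + 5693/12970*3/10 + 2067/12970*1/5 = 5693/12970 = pi_R  (ok)
  3531/12970*1/10 + 1679/12970*1/20 + 5693/12970*1/4 + 2067/12970*1/10 = 2067/12970 = pi_S  (ok)

Answer: 3531/12970 1679/12970 5693/12970 2067/12970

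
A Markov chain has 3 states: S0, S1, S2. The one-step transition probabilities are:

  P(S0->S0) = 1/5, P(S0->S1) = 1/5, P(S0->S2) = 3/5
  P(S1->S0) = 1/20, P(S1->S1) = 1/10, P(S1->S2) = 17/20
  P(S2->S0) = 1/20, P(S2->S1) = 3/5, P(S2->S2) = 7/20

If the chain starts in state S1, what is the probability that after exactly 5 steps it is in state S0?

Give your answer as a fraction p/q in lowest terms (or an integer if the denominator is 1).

Answer: 188221/3200000

Derivation:
Computing P^5 by repeated multiplication:
P^1 =
  S0: [1/5, 1/5, 3/5]
  S1: [1/20, 1/10, 17/20]
  S2: [1/20, 3/5, 7/20]
P^2 =
  S0: [2/25, 21/50, 1/2]
  S1: [23/400, 53/100, 33/80]
  S2: [23/400, 7/25, 53/80]
P^3 =
  S0: [31/500, 179/500, 29/50]
  S1: [469/8000, 39/125, 1007/1600]
  S2: [469/8000, 437/1000, 807/1600]
P^4 =
  S0: [593/10000, 1981/5000, 1089/2000]
  S1: [9407/160000, 8411/20000, 16661/32000]
  S2: [9407/160000, 7161/20000, 18661/32000]
P^5 =
  S0: [11779/200000, 18909/50000, 22517/40000]
  S1: [188221/3200000, 146483/400000, 367983/640000]
  S2: [188221/3200000, 158983/400000, 347983/640000]

(P^5)[S1 -> S0] = 188221/3200000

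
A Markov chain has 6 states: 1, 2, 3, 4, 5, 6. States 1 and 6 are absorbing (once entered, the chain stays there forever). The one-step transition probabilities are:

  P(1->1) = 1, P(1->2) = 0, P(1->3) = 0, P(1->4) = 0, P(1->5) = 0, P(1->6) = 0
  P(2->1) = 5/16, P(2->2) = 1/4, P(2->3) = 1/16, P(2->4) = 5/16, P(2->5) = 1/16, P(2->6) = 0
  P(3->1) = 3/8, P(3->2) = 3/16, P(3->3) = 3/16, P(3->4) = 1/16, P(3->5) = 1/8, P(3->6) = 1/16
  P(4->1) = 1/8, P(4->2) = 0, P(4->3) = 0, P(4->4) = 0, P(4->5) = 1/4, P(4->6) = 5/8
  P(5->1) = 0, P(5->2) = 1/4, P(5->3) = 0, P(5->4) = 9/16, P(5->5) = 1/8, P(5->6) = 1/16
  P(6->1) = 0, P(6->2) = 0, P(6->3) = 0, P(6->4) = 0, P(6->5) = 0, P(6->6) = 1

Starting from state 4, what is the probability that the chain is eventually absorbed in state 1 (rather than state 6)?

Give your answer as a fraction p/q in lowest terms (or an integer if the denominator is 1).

Answer: 1325/6687

Derivation:
Let a_i = P(absorbed in 1 | start in state i).
Boundary conditions: a_1 = 1, a_6 = 0.
For each transient state i, a_i = sum_j P(i->j) * a_j:
  a_2 = 5/16*a_1 + 1/4*a_2 + 1/16*a_3 + 5/16*a_4 + 1/16*a_5 + 0*a_6
  a_3 = 3/8*a_1 + 3/16*a_2 + 3/16*a_3 + 1/16*a_4 + 1/8*a_5 + 1/16*a_6
  a_4 = 1/8*a_1 + 0*a_2 + 0*a_3 + 0*a_4 + 1/4*a_5 + 5/8*a_6
  a_5 = 0*a_1 + 1/4*a_2 + 0*a_3 + 9/16*a_4 + 1/8*a_5 + 1/16*a_6

Substituting a_1 = 1 and a_6 = 0, rearrange to (I - Q) a = r where r[i] = P(i -> 1):
  [3/4, -1/16, -5/16, -1/16] . (a_2, a_3, a_4, a_5) = 5/16
  [-3/16, 13/16, -1/16, -1/8] . (a_2, a_3, a_4, a_5) = 3/8
  [0, 0, 1, -1/4] . (a_2, a_3, a_4, a_5) = 1/8
  [-1/4, 0, -9/16, 7/8] . (a_2, a_3, a_4, a_5) = 0

Solving yields:
  a_2 = 7733/13374
  a_3 = 2921/4458
  a_4 = 1325/6687
  a_5 = 3913/13374

Starting state is 4, so the absorption probability is a_4 = 1325/6687.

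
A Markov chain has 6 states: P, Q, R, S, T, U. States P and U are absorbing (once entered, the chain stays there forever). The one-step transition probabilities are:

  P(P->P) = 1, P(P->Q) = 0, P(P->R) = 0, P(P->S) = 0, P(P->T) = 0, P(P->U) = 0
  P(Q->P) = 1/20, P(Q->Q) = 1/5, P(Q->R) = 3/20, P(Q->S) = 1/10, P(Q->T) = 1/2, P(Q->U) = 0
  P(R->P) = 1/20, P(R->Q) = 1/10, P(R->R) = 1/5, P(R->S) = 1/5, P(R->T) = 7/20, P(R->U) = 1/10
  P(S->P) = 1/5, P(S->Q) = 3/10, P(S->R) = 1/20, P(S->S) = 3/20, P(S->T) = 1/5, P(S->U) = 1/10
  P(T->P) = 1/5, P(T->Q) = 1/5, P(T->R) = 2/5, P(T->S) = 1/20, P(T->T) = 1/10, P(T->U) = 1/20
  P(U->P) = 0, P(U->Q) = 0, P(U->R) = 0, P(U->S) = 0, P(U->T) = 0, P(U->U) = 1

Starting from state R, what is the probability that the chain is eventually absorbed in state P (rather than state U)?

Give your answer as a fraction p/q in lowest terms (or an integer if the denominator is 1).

Answer: 10579/17011

Derivation:
Let a_i = P(absorbed in P | start in state i).
Boundary conditions: a_P = 1, a_U = 0.
For each transient state i, a_i = sum_j P(i->j) * a_j:
  a_Q = 1/20*a_P + 1/5*a_Q + 3/20*a_R + 1/10*a_S + 1/2*a_T + 0*a_U
  a_R = 1/20*a_P + 1/10*a_Q + 1/5*a_R + 1/5*a_S + 7/20*a_T + 1/10*a_U
  a_S = 1/5*a_P + 3/10*a_Q + 1/20*a_R + 3/20*a_S + 1/5*a_T + 1/10*a_U
  a_T = 1/5*a_P + 1/5*a_Q + 2/5*a_R + 1/20*a_S + 1/10*a_T + 1/20*a_U

Substituting a_P = 1 and a_U = 0, rearrange to (I - Q) a = r where r[i] = P(i -> P):
  [4/5, -3/20, -1/10, -1/2] . (a_Q, a_R, a_S, a_T) = 1/20
  [-1/10, 4/5, -1/5, -7/20] . (a_Q, a_R, a_S, a_T) = 1/20
  [-3/10, -1/20, 17/20, -1/5] . (a_Q, a_R, a_S, a_T) = 1/5
  [-1/5, -2/5, -1/20, 9/10] . (a_Q, a_R, a_S, a_T) = 1/5

Solving yields:
  a_Q = 23681/34022
  a_R = 10579/17011
  a_S = 11570/17011
  a_T = 11756/17011

Starting state is R, so the absorption probability is a_R = 10579/17011.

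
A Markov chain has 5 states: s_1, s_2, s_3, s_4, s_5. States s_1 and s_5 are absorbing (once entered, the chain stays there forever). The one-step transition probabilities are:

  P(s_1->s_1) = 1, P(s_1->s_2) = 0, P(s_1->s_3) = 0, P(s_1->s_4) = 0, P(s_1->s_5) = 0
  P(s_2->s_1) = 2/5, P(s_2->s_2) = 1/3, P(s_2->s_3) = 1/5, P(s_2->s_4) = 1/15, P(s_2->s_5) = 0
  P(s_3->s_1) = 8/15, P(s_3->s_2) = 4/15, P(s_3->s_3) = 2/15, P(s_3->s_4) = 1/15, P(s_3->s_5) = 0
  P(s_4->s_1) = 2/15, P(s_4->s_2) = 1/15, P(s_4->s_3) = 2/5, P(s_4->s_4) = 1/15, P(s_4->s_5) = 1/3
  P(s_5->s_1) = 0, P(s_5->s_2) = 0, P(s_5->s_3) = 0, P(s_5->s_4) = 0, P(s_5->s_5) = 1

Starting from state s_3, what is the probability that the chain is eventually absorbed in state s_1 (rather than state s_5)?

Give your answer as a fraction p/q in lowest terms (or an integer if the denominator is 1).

Let a_i = P(absorbed in s_1 | start in state i).
Boundary conditions: a_s_1 = 1, a_s_5 = 0.
For each transient state i, a_i = sum_j P(i->j) * a_j:
  a_s_2 = 2/5*a_s_1 + 1/3*a_s_2 + 1/5*a_s_3 + 1/15*a_s_4 + 0*a_s_5
  a_s_3 = 8/15*a_s_1 + 4/15*a_s_2 + 2/15*a_s_3 + 1/15*a_s_4 + 0*a_s_5
  a_s_4 = 2/15*a_s_1 + 1/15*a_s_2 + 2/5*a_s_3 + 1/15*a_s_4 + 1/3*a_s_5

Substituting a_s_1 = 1 and a_s_5 = 0, rearrange to (I - Q) a = r where r[i] = P(i -> s_1):
  [2/3, -1/5, -1/15] . (a_s_2, a_s_3, a_s_4) = 2/5
  [-4/15, 13/15, -1/15] . (a_s_2, a_s_3, a_s_4) = 8/15
  [-1/15, -2/5, 14/15] . (a_s_2, a_s_3, a_s_4) = 2/15

Solving yields:
  a_s_2 = 92/97
  a_s_3 = 741/776
  a_s_4 = 481/776

Starting state is s_3, so the absorption probability is a_s_3 = 741/776.

Answer: 741/776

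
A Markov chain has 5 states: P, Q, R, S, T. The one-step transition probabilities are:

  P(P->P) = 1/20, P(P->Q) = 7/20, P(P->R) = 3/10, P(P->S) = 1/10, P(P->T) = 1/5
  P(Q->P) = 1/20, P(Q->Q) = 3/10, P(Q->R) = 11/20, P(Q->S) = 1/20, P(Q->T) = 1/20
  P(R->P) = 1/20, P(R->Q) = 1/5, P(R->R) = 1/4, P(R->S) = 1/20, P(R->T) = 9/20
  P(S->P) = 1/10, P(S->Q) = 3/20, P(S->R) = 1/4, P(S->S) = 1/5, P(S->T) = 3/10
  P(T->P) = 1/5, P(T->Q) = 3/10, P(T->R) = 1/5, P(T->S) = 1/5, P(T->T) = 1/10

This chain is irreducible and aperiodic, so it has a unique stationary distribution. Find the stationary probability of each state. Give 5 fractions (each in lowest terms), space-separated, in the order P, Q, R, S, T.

Answer: 669/7468 7671/29872 9561/29872 1561/14936 3421/14936

Derivation:
The stationary distribution satisfies pi = pi * P, i.e.:
  pi_P = 1/20*pi_P + 1/20*pi_Q + 1/20*pi_R + 1/10*pi_S + 1/5*pi_T
  pi_Q = 7/20*pi_P + 3/10*pi_Q + 1/5*pi_R + 3/20*pi_S + 3/10*pi_T
  pi_R = 3/10*pi_P + 11/20*pi_Q + 1/4*pi_R + 1/4*pi_S + 1/5*pi_T
  pi_S = 1/10*pi_P + 1/20*pi_Q + 1/20*pi_R + 1/5*pi_S + 1/5*pi_T
  pi_T = 1/5*pi_P + 1/20*pi_Q + 9/20*pi_R + 3/10*pi_S + 1/10*pi_T
with normalization: pi_P + pi_Q + pi_R + pi_S + pi_T = 1.

Using the first 4 balance equations plus normalization, the linear system A*pi = b is:
  [-19/20, 1/20, 1/20, 1/10, 1/5] . pi = 0
  [7/20, -7/10, 1/5, 3/20, 3/10] . pi = 0
  [3/10, 11/20, -3/4, 1/4, 1/5] . pi = 0
  [1/10, 1/20, 1/20, -4/5, 1/5] . pi = 0
  [1, 1, 1, 1, 1] . pi = 1

Solving yields:
  pi_P = 669/7468
  pi_Q = 7671/29872
  pi_R = 9561/29872
  pi_S = 1561/14936
  pi_T = 3421/14936

Verification (pi * P):
  669/7468*1/20 + 7671/29872*1/20 + 9561/29872*1/20 + 1561/14936*1/10 + 3421/14936*1/5 = 669/7468 = pi_P  (ok)
  669/7468*7/20 + 7671/29872*3/10 + 9561/29872*1/5 + 1561/14936*3/20 + 3421/14936*3/10 = 7671/29872 = pi_Q  (ok)
  669/7468*3/10 + 7671/29872*11/20 + 9561/29872*1/4 + 1561/14936*1/4 + 3421/14936*1/5 = 9561/29872 = pi_R  (ok)
  669/7468*1/10 + 7671/29872*1/20 + 9561/29872*1/20 + 1561/14936*1/5 + 3421/14936*1/5 = 1561/14936 = pi_S  (ok)
  669/7468*1/5 + 7671/29872*1/20 + 9561/29872*9/20 + 1561/14936*3/10 + 3421/14936*1/10 = 3421/14936 = pi_T  (ok)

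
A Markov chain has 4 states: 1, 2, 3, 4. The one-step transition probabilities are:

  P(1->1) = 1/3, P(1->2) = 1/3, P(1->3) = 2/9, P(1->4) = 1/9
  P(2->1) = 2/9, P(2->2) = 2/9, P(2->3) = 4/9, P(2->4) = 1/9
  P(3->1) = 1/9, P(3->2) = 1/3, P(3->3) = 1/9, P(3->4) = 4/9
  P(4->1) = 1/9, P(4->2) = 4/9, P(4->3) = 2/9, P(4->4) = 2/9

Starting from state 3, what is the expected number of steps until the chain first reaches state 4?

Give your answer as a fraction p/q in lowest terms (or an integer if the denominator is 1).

Let h_i = expected steps to first reach 4 from state i.
Boundary: h_4 = 0.
First-step equations for the other states:
  h_1 = 1 + 1/3*h_1 + 1/3*h_2 + 2/9*h_3 + 1/9*h_4
  h_2 = 1 + 2/9*h_1 + 2/9*h_2 + 4/9*h_3 + 1/9*h_4
  h_3 = 1 + 1/9*h_1 + 1/3*h_2 + 1/9*h_3 + 4/9*h_4

Substituting h_4 = 0 and rearranging gives the linear system (I - Q) h = 1:
  [2/3, -1/3, -2/9] . (h_1, h_2, h_3) = 1
  [-2/9, 7/9, -4/9] . (h_1, h_2, h_3) = 1
  [-1/9, -1/3, 8/9] . (h_1, h_2, h_3) = 1

Solving yields:
  h_1 = 450/89
  h_2 = 423/89
  h_3 = 315/89

Starting state is 3, so the expected hitting time is h_3 = 315/89.

Answer: 315/89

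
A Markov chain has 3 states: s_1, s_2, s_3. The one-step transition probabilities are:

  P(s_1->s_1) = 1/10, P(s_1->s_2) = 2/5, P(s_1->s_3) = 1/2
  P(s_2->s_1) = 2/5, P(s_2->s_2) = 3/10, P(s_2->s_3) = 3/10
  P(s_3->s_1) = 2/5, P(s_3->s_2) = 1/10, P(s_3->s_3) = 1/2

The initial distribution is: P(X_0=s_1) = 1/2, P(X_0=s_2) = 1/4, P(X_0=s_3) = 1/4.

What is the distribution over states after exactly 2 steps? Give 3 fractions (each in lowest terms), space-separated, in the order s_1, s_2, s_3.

Answer: 13/40 47/200 11/25

Derivation:
Propagating the distribution step by step (d_{t+1} = d_t * P):
d_0 = (s_1=1/2, s_2=1/4, s_3=1/4)
  d_1[s_1] = 1/2*1/10 + 1/4*2/5 + 1/4*2/5 = 1/4
  d_1[s_2] = 1/2*2/5 + 1/4*3/10 + 1/4*1/10 = 3/10
  d_1[s_3] = 1/2*1/2 + 1/4*3/10 + 1/4*1/2 = 9/20
d_1 = (s_1=1/4, s_2=3/10, s_3=9/20)
  d_2[s_1] = 1/4*1/10 + 3/10*2/5 + 9/20*2/5 = 13/40
  d_2[s_2] = 1/4*2/5 + 3/10*3/10 + 9/20*1/10 = 47/200
  d_2[s_3] = 1/4*1/2 + 3/10*3/10 + 9/20*1/2 = 11/25
d_2 = (s_1=13/40, s_2=47/200, s_3=11/25)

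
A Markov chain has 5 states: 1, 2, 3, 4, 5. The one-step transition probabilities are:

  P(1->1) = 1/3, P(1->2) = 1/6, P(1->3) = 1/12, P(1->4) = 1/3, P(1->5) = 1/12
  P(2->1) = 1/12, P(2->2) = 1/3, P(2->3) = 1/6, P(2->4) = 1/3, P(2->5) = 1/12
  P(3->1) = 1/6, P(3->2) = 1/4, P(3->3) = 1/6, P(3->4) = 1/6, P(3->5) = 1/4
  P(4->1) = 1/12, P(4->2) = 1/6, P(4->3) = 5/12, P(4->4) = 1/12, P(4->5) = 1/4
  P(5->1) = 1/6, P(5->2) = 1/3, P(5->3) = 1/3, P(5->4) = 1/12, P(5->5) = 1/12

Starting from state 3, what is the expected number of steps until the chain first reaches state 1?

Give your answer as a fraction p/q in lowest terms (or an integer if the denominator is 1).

Let h_i = expected steps to first reach 1 from state i.
Boundary: h_1 = 0.
First-step equations for the other states:
  h_2 = 1 + 1/12*h_1 + 1/3*h_2 + 1/6*h_3 + 1/3*h_4 + 1/12*h_5
  h_3 = 1 + 1/6*h_1 + 1/4*h_2 + 1/6*h_3 + 1/6*h_4 + 1/4*h_5
  h_4 = 1 + 1/12*h_1 + 1/6*h_2 + 5/12*h_3 + 1/12*h_4 + 1/4*h_5
  h_5 = 1 + 1/6*h_1 + 1/3*h_2 + 1/3*h_3 + 1/12*h_4 + 1/12*h_5

Substituting h_1 = 0 and rearranging gives the linear system (I - Q) h = 1:
  [2/3, -1/6, -1/3, -1/12] . (h_2, h_3, h_4, h_5) = 1
  [-1/4, 5/6, -1/6, -1/4] . (h_2, h_3, h_4, h_5) = 1
  [-1/6, -5/12, 11/12, -1/4] . (h_2, h_3, h_4, h_5) = 1
  [-1/3, -1/3, -1/12, 11/12] . (h_2, h_3, h_4, h_5) = 1

Solving yields:
  h_2 = 27240/3181
  h_3 = 24696/3181
  h_4 = 26400/3181
  h_5 = 24756/3181

Starting state is 3, so the expected hitting time is h_3 = 24696/3181.

Answer: 24696/3181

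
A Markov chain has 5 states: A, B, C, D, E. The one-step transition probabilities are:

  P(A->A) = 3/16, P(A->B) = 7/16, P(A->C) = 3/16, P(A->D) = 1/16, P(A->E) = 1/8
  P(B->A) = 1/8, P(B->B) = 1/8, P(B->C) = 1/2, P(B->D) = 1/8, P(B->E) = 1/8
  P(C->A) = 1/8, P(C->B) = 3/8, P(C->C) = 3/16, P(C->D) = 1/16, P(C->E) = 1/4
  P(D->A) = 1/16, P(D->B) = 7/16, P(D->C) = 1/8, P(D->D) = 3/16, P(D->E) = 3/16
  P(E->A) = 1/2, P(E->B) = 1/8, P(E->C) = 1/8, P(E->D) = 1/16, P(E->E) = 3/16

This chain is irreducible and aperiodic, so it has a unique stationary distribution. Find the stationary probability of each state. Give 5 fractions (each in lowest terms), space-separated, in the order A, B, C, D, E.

Answer: 3589/18238 2550/9119 4711/18238 1667/18238 3171/18238

Derivation:
The stationary distribution satisfies pi = pi * P, i.e.:
  pi_A = 3/16*pi_A + 1/8*pi_B + 1/8*pi_C + 1/16*pi_D + 1/2*pi_E
  pi_B = 7/16*pi_A + 1/8*pi_B + 3/8*pi_C + 7/16*pi_D + 1/8*pi_E
  pi_C = 3/16*pi_A + 1/2*pi_B + 3/16*pi_C + 1/8*pi_D + 1/8*pi_E
  pi_D = 1/16*pi_A + 1/8*pi_B + 1/16*pi_C + 3/16*pi_D + 1/16*pi_E
  pi_E = 1/8*pi_A + 1/8*pi_B + 1/4*pi_C + 3/16*pi_D + 3/16*pi_E
with normalization: pi_A + pi_B + pi_C + pi_D + pi_E = 1.

Using the first 4 balance equations plus normalization, the linear system A*pi = b is:
  [-13/16, 1/8, 1/8, 1/16, 1/2] . pi = 0
  [7/16, -7/8, 3/8, 7/16, 1/8] . pi = 0
  [3/16, 1/2, -13/16, 1/8, 1/8] . pi = 0
  [1/16, 1/8, 1/16, -13/16, 1/16] . pi = 0
  [1, 1, 1, 1, 1] . pi = 1

Solving yields:
  pi_A = 3589/18238
  pi_B = 2550/9119
  pi_C = 4711/18238
  pi_D = 1667/18238
  pi_E = 3171/18238

Verification (pi * P):
  3589/18238*3/16 + 2550/9119*1/8 + 4711/18238*1/8 + 1667/18238*1/16 + 3171/18238*1/2 = 3589/18238 = pi_A  (ok)
  3589/18238*7/16 + 2550/9119*1/8 + 4711/18238*3/8 + 1667/18238*7/16 + 3171/18238*1/8 = 2550/9119 = pi_B  (ok)
  3589/18238*3/16 + 2550/9119*1/2 + 4711/18238*3/16 + 1667/18238*1/8 + 3171/18238*1/8 = 4711/18238 = pi_C  (ok)
  3589/18238*1/16 + 2550/9119*1/8 + 4711/18238*1/16 + 1667/18238*3/16 + 3171/18238*1/16 = 1667/18238 = pi_D  (ok)
  3589/18238*1/8 + 2550/9119*1/8 + 4711/18238*1/4 + 1667/18238*3/16 + 3171/18238*3/16 = 3171/18238 = pi_E  (ok)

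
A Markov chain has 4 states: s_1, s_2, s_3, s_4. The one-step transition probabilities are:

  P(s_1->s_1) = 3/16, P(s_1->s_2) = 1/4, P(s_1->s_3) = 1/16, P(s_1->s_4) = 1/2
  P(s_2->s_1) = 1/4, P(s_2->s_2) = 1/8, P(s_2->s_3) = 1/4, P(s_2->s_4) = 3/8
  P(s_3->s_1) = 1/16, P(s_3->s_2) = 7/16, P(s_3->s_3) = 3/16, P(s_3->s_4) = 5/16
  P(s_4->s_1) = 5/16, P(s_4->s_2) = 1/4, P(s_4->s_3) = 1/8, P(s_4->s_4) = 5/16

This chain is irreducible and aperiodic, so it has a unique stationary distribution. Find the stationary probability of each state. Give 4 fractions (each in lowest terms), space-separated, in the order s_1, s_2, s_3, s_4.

The stationary distribution satisfies pi = pi * P, i.e.:
  pi_s_1 = 3/16*pi_s_1 + 1/4*pi_s_2 + 1/16*pi_s_3 + 5/16*pi_s_4
  pi_s_2 = 1/4*pi_s_1 + 1/8*pi_s_2 + 7/16*pi_s_3 + 1/4*pi_s_4
  pi_s_3 = 1/16*pi_s_1 + 1/4*pi_s_2 + 3/16*pi_s_3 + 1/8*pi_s_4
  pi_s_4 = 1/2*pi_s_1 + 3/8*pi_s_2 + 5/16*pi_s_3 + 5/16*pi_s_4
with normalization: pi_s_1 + pi_s_2 + pi_s_3 + pi_s_4 = 1.

Using the first 3 balance equations plus normalization, the linear system A*pi = b is:
  [-13/16, 1/4, 1/16, 5/16] . pi = 0
  [1/4, -7/8, 7/16, 1/4] . pi = 0
  [1/16, 1/4, -13/16, 1/8] . pi = 0
  [1, 1, 1, 1] . pi = 1

Solving yields:
  pi_s_1 = 1078/4677
  pi_s_2 = 1157/4677
  pi_s_3 = 706/4677
  pi_s_4 = 1736/4677

Verification (pi * P):
  1078/4677*3/16 + 1157/4677*1/4 + 706/4677*1/16 + 1736/4677*5/16 = 1078/4677 = pi_s_1  (ok)
  1078/4677*1/4 + 1157/4677*1/8 + 706/4677*7/16 + 1736/4677*1/4 = 1157/4677 = pi_s_2  (ok)
  1078/4677*1/16 + 1157/4677*1/4 + 706/4677*3/16 + 1736/4677*1/8 = 706/4677 = pi_s_3  (ok)
  1078/4677*1/2 + 1157/4677*3/8 + 706/4677*5/16 + 1736/4677*5/16 = 1736/4677 = pi_s_4  (ok)

Answer: 1078/4677 1157/4677 706/4677 1736/4677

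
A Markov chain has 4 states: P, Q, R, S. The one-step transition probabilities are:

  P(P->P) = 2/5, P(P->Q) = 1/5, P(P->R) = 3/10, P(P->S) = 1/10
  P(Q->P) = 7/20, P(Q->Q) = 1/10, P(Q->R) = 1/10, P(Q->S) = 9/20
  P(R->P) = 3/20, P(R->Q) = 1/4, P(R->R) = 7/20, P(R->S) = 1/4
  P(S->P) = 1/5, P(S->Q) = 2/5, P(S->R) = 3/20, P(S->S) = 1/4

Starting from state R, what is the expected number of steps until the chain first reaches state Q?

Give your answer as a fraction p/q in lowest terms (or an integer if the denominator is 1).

Answer: 1515/412

Derivation:
Let h_i = expected steps to first reach Q from state i.
Boundary: h_Q = 0.
First-step equations for the other states:
  h_P = 1 + 2/5*h_P + 1/5*h_Q + 3/10*h_R + 1/10*h_S
  h_R = 1 + 3/20*h_P + 1/4*h_Q + 7/20*h_R + 1/4*h_S
  h_S = 1 + 1/5*h_P + 2/5*h_Q + 3/20*h_R + 1/4*h_S

Substituting h_Q = 0 and rearranging gives the linear system (I - Q) h = 1:
  [3/5, -3/10, -1/10] . (h_P, h_R, h_S) = 1
  [-3/20, 13/20, -1/4] . (h_P, h_R, h_S) = 1
  [-1/5, -3/20, 3/4] . (h_P, h_R, h_S) = 1

Solving yields:
  h_P = 415/103
  h_R = 1515/412
  h_S = 1295/412

Starting state is R, so the expected hitting time is h_R = 1515/412.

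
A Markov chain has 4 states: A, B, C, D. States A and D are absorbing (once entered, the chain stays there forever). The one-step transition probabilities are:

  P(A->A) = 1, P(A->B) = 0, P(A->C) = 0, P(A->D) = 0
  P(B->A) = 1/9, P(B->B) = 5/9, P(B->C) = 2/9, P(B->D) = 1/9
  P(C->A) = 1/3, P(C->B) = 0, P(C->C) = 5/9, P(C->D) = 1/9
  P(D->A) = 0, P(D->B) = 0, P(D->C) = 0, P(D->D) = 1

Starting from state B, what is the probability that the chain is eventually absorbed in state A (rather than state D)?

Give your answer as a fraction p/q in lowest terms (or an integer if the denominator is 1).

Answer: 5/8

Derivation:
Let a_i = P(absorbed in A | start in state i).
Boundary conditions: a_A = 1, a_D = 0.
For each transient state i, a_i = sum_j P(i->j) * a_j:
  a_B = 1/9*a_A + 5/9*a_B + 2/9*a_C + 1/9*a_D
  a_C = 1/3*a_A + 0*a_B + 5/9*a_C + 1/9*a_D

Substituting a_A = 1 and a_D = 0, rearrange to (I - Q) a = r where r[i] = P(i -> A):
  [4/9, -2/9] . (a_B, a_C) = 1/9
  [0, 4/9] . (a_B, a_C) = 1/3

Solving yields:
  a_B = 5/8
  a_C = 3/4

Starting state is B, so the absorption probability is a_B = 5/8.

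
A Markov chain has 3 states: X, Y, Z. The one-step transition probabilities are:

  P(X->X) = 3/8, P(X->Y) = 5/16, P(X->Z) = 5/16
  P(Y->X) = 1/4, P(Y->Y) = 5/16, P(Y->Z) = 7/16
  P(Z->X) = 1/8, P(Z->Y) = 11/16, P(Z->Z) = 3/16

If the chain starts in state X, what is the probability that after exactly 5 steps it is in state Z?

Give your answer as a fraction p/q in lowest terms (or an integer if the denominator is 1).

Computing P^5 by repeated multiplication:
P^1 =
  X: [3/8, 5/16, 5/16]
  Y: [1/4, 5/16, 7/16]
  Z: [1/8, 11/16, 3/16]
P^2 =
  X: [33/128, 55/128, 5/16]
  Y: [29/128, 61/128, 19/64]
  Z: [31/128, 49/128, 3/8]
P^3 =
  X: [249/1024, 55/128, 335/1024]
  Y: [247/1024, 217/512, 343/1024]
  Z: [239/1024, 29/64, 321/1024]
P^4 =
  X: [981/4096, 3565/8192, 2665/8192]
  Y: [61/256, 3589/8192, 2651/8192]
  Z: [983/4096, 3523/8192, 2703/8192]
P^5 =
  X: [15681/65536, 28475/65536, 5345/16384]
  Y: [15685/65536, 28433/65536, 10709/32768]
  Z: [15647/65536, 28589/65536, 5325/16384]

(P^5)[X -> Z] = 5345/16384

Answer: 5345/16384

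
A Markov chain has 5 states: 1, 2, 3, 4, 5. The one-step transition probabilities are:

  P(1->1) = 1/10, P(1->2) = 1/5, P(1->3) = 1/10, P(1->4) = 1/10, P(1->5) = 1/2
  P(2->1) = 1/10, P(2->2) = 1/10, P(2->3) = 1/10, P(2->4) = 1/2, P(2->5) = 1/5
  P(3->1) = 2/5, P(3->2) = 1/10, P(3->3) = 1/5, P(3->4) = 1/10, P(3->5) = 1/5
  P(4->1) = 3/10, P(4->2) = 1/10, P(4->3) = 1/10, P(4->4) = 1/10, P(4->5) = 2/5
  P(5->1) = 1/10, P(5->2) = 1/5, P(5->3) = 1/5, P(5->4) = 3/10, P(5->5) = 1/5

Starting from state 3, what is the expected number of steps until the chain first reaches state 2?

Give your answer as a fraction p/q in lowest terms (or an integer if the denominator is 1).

Let h_i = expected steps to first reach 2 from state i.
Boundary: h_2 = 0.
First-step equations for the other states:
  h_1 = 1 + 1/10*h_1 + 1/5*h_2 + 1/10*h_3 + 1/10*h_4 + 1/2*h_5
  h_3 = 1 + 2/5*h_1 + 1/10*h_2 + 1/5*h_3 + 1/10*h_4 + 1/5*h_5
  h_4 = 1 + 3/10*h_1 + 1/10*h_2 + 1/10*h_3 + 1/10*h_4 + 2/5*h_5
  h_5 = 1 + 1/10*h_1 + 1/5*h_2 + 1/5*h_3 + 3/10*h_4 + 1/5*h_5

Substituting h_2 = 0 and rearranging gives the linear system (I - Q) h = 1:
  [9/10, -1/10, -1/10, -1/2] . (h_1, h_3, h_4, h_5) = 1
  [-2/5, 4/5, -1/10, -1/5] . (h_1, h_3, h_4, h_5) = 1
  [-3/10, -1/10, 9/10, -2/5] . (h_1, h_3, h_4, h_5) = 1
  [-1/10, -1/5, -3/10, 4/5] . (h_1, h_3, h_4, h_5) = 1

Solving yields:
  h_1 = 1740/293
  h_3 = 1920/293
  h_4 = 1910/293
  h_5 = 1780/293

Starting state is 3, so the expected hitting time is h_3 = 1920/293.

Answer: 1920/293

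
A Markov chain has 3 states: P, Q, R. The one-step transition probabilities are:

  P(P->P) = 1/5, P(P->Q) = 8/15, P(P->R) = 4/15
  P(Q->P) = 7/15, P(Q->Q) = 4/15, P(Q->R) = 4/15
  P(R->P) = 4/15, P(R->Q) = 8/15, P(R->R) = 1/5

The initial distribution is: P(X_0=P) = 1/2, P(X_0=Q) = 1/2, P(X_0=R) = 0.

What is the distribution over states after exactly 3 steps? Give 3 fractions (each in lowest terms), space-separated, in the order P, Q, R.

Answer: 223/675 472/1125 844/3375

Derivation:
Propagating the distribution step by step (d_{t+1} = d_t * P):
d_0 = (P=1/2, Q=1/2, R=0)
  d_1[P] = 1/2*1/5 + 1/2*7/15 + 0*4/15 = 1/3
  d_1[Q] = 1/2*8/15 + 1/2*4/15 + 0*8/15 = 2/5
  d_1[R] = 1/2*4/15 + 1/2*4/15 + 0*1/5 = 4/15
d_1 = (P=1/3, Q=2/5, R=4/15)
  d_2[P] = 1/3*1/5 + 2/5*7/15 + 4/15*4/15 = 73/225
  d_2[Q] = 1/3*8/15 + 2/5*4/15 + 4/15*8/15 = 32/75
  d_2[R] = 1/3*4/15 + 2/5*4/15 + 4/15*1/5 = 56/225
d_2 = (P=73/225, Q=32/75, R=56/225)
  d_3[P] = 73/225*1/5 + 32/75*7/15 + 56/225*4/15 = 223/675
  d_3[Q] = 73/225*8/15 + 32/75*4/15 + 56/225*8/15 = 472/1125
  d_3[R] = 73/225*4/15 + 32/75*4/15 + 56/225*1/5 = 844/3375
d_3 = (P=223/675, Q=472/1125, R=844/3375)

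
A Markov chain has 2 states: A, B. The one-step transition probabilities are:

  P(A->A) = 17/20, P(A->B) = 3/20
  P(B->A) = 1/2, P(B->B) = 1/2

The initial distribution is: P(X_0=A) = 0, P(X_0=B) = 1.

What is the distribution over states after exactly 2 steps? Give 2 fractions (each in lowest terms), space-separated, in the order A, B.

Propagating the distribution step by step (d_{t+1} = d_t * P):
d_0 = (A=0, B=1)
  d_1[A] = 0*17/20 + 1*1/2 = 1/2
  d_1[B] = 0*3/20 + 1*1/2 = 1/2
d_1 = (A=1/2, B=1/2)
  d_2[A] = 1/2*17/20 + 1/2*1/2 = 27/40
  d_2[B] = 1/2*3/20 + 1/2*1/2 = 13/40
d_2 = (A=27/40, B=13/40)

Answer: 27/40 13/40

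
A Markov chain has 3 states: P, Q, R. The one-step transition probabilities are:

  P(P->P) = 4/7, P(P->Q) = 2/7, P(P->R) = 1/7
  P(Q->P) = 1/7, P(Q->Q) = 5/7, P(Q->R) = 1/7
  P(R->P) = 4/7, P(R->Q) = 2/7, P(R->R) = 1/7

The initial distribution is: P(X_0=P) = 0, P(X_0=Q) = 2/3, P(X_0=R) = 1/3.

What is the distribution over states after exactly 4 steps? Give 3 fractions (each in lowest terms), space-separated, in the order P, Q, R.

Propagating the distribution step by step (d_{t+1} = d_t * P):
d_0 = (P=0, Q=2/3, R=1/3)
  d_1[P] = 0*4/7 + 2/3*1/7 + 1/3*4/7 = 2/7
  d_1[Q] = 0*2/7 + 2/3*5/7 + 1/3*2/7 = 4/7
  d_1[R] = 0*1/7 + 2/3*1/7 + 1/3*1/7 = 1/7
d_1 = (P=2/7, Q=4/7, R=1/7)
  d_2[P] = 2/7*4/7 + 4/7*1/7 + 1/7*4/7 = 16/49
  d_2[Q] = 2/7*2/7 + 4/7*5/7 + 1/7*2/7 = 26/49
  d_2[R] = 2/7*1/7 + 4/7*1/7 + 1/7*1/7 = 1/7
d_2 = (P=16/49, Q=26/49, R=1/7)
  d_3[P] = 16/49*4/7 + 26/49*1/7 + 1/7*4/7 = 118/343
  d_3[Q] = 16/49*2/7 + 26/49*5/7 + 1/7*2/7 = 176/343
  d_3[R] = 16/49*1/7 + 26/49*1/7 + 1/7*1/7 = 1/7
d_3 = (P=118/343, Q=176/343, R=1/7)
  d_4[P] = 118/343*4/7 + 176/343*1/7 + 1/7*4/7 = 844/2401
  d_4[Q] = 118/343*2/7 + 176/343*5/7 + 1/7*2/7 = 1214/2401
  d_4[R] = 118/343*1/7 + 176/343*1/7 + 1/7*1/7 = 1/7
d_4 = (P=844/2401, Q=1214/2401, R=1/7)

Answer: 844/2401 1214/2401 1/7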